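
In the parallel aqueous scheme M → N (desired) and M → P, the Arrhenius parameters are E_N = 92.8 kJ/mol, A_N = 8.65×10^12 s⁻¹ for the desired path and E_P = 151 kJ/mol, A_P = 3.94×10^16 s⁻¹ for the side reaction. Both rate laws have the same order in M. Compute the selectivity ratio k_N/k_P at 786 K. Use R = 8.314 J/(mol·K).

1.62

k_N/k_P = (A_N/A_P)·exp[−(E_N−E_P)/(RT)] = (A_N/A_P)·exp[(E_P−E_N)/(RT)].
(E_P−E_N)/(RT) = (151−92.8)×10³/(8.314×786) = 58200/6535 = 8.906.
k_N/k_P = (8.65×10^12/3.94×10^16)·exp(8.906) = 2.195×10^-4 × 7377 = 1.62.
Since E_N < E_P, lowering the temperature improves selectivity toward N.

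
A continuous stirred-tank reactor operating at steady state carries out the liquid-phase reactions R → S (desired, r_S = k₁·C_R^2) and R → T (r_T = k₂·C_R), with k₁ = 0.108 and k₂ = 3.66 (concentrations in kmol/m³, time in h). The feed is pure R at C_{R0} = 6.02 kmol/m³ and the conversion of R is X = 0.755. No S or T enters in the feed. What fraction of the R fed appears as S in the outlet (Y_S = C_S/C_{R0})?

Exit C_R = C_{R0}(1−X) = 6.02×0.245 = 1.475 kmol/m³.
In a CSTR the entire volume is at exit conditions, so r_S = 0.108×1.475^2 = 0.2349 and r_T = 3.66×1.475 = 5.398.
Fraction of consumed R going to S: r_S/(r_S+r_T) = 0.04171.
C_S = 0.04171·C_{R0}·X = 0.04171×6.02×0.755 = 0.190 kmol/m³; Y_S = C_S/C_{R0} = 0.0315.

0.0315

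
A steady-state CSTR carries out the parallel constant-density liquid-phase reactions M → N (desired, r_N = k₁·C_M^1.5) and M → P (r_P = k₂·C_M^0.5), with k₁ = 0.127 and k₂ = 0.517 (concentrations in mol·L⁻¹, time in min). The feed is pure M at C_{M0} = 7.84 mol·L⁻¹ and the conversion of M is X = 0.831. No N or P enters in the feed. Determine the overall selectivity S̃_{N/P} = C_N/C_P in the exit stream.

0.325

Exit C_M = C_{M0}(1−X) = 7.84×0.169 = 1.325 mol·L⁻¹.
In a CSTR the entire volume is at exit conditions, so r_N = 0.127×1.325^1.5 = 0.1937 and r_P = 0.517×1.325^0.5 = 0.5951.
Overall selectivity = C_N/C_P = r_Nτ/(r_Pτ) = r_N/r_P = 0.325.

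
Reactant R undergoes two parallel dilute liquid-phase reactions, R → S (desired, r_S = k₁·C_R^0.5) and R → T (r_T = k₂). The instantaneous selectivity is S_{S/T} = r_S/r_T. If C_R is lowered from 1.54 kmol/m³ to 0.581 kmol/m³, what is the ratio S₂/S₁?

0.614

S_{S/T} = (k₁/k₂)·C_R^0.5, so S₂/S₁ = (C_{R,2}/C_{R,1})^0.5.
= (0.581/1.54)^0.5 = (0.3773)^0.5 = 0.614.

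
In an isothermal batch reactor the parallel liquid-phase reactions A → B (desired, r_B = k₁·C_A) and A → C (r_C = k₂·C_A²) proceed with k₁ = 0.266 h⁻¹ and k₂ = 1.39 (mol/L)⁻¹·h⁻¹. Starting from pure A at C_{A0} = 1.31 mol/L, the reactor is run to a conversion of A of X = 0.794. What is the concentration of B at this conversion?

C_A = C_{A0}(1−X) = 0.2699 mol/L.
Along a PFR/batch, dC_B/dC_A = −r_B/(r_B+r_C) = −k₁/(k₁+k₂·C_A).
Integrating from C_{A0} to C_A: C_B = (0.266/1.39)·ln[(0.266+1.39·1.31)/(0.266+1.39·0.270)] = 0.1914·ln(2.087/0.6411) = 0.2259 mol/L.

0.226 mol/L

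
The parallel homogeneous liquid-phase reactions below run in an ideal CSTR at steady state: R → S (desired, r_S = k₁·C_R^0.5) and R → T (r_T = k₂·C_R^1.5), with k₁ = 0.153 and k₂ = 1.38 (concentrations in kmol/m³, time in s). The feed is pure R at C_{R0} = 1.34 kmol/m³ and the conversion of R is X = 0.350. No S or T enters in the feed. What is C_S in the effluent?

0.0530 kmol/m³

Exit C_R = C_{R0}(1−X) = 1.34×0.650 = 0.8710 kmol/m³.
A CSTR operates uniformly at the exit composition, giving r_S = 0.1428 and r_T = 1.122 (each k·C_R^n at C_R = 0.8710).
Fraction of consumed R going to S: r_S/(r_S+r_T) = 0.1129.
C_S = 0.1129·C_{R0}·X = 0.1129×1.34×0.350 = 0.0530 kmol/m³.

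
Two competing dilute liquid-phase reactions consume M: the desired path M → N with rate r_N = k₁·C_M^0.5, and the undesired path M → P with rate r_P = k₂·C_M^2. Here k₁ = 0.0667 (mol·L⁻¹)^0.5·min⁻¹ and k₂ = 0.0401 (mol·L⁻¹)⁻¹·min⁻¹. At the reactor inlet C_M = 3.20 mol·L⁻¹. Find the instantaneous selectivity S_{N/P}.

0.291

S_{N/P} = r_N/r_P = (k₁·C_M^0.5)/(k₂·C_M^2) = (k₁/k₂)·C_M^-1.5.
= (0.0667×3.200^0.5) / (0.0401×3.200^2) = 0.1193/0.4106 = 0.291.
The undesired path is higher order in M, so low C_M (CSTR or dilute feed) favours N.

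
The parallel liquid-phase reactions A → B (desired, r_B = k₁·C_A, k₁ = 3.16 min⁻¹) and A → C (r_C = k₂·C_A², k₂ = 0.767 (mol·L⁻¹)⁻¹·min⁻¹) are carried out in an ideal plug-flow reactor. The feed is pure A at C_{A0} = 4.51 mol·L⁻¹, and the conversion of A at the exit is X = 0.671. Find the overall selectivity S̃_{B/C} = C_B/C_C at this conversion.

C_A = C_{A0}(1−X) = 1.484 mol·L⁻¹.
Along a PFR/batch, dC_B/dC_A = −r_B/(r_B+r_C) = −k₁/(k₁+k₂·C_A).
Integrating from C_{A0} to C_A: C_B = (3.16/0.767)·ln[(3.16+0.767·4.51)/(3.16+0.767·1.48)] = 4.120·ln(6.619/4.298) = 1.779 mol·L⁻¹.
C_C = (C_{A0}−C_A)−C_B = 1.247 mol·L⁻¹; S̃_{B/C} = 1.779/1.247 = 1.43.

1.43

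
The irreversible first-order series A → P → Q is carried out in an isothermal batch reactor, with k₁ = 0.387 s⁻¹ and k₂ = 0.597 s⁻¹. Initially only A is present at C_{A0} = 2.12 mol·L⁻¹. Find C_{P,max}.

0.618 mol·L⁻¹

For a first-order series the maximum intermediate yield is C_{P,max}/C_{A0} = (k₁/k₂)^[k₂/(k₂−k₁)].
= (0.387/0.597)^(0.597/(0.597−0.387)) = (0.6482)^(2.843) = 0.2916.
C_{P,max} = 0.2916×2.12 = 0.618 mol·L⁻¹.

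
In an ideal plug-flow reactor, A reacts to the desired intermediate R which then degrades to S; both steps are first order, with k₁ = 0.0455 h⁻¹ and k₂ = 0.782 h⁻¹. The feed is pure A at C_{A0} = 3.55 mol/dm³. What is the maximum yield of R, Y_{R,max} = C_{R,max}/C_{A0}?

At the optimum, C_{R,max}/C_{A0} = (k₁/k₂)^[k₂/(k₂−k₁)].
= (0.0455/0.782)^(0.782/(0.782−0.0455)) = (0.05818)^(1.062) = 0.04881.

0.0488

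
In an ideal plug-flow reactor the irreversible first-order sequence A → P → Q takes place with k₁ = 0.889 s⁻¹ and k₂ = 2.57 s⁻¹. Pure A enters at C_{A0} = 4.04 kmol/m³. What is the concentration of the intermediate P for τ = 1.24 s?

0.621 kmol/m³

Solving the coupled first-order balances gives C_P(τ) = [k₁/(k₂−k₁)]·C_{A0}·(e^(−k₁τ) − e^(−k₂τ)).
e^(−k₁τ) = e^(−0.889×1.24) = e^(−1.102) = 0.3321; e^(−k₂τ) = e^(−3.187) = 0.04130.
C_P = 0.889×4.04/(2.57−0.889) × (0.3321−0.04130) = 2.137×0.2908 = 0.6213 kmol/m³.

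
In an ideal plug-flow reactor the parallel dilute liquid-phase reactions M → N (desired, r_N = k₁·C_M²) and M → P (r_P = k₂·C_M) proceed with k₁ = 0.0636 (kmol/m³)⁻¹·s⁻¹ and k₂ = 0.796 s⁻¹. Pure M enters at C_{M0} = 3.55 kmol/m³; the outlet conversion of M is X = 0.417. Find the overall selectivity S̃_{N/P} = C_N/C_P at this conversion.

0.224

C_M = C_{M0}(1−X) = 2.070 kmol/m³.
Along a PFR/batch, dC_P/dC_M = −r_P/(r_N+r_P) = −k₂/(k₂+k₁·C_M).
Integrating from C_{M0} to C_M: C_P = (0.796/0.0636)·ln[(0.796+0.0636·3.55)/(0.796+0.0636·2.07)] = 12.52·ln(1.022/0.9276) = 1.210 kmol/m³.
Then C_N = (C_{M0}−C_M) − C_P = 1.480 − 1.210 = 0.2705 kmol/m³.
S̃_{N/P} = C_N/C_P = 0.2705/1.210 = 0.224.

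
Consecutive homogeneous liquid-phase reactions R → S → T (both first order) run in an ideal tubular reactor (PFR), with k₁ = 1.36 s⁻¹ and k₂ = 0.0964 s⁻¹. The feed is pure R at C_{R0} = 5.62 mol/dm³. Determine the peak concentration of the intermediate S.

At the optimum, C_{S,max}/C_{R0} = (k₁/k₂)^[k₂/(k₂−k₁)].
= (1.36/0.0964)^(0.0964/(0.0964−1.36)) = (14.11)^(-0.07629) = 0.8172.
C_{S,max} = 0.8172×5.62 = 4.59 mol/dm³.

4.59 mol/dm³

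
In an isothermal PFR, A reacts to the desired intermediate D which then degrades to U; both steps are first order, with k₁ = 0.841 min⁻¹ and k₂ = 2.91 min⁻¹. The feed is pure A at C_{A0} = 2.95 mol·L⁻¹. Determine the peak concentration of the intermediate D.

0.515 mol·L⁻¹

Evaluating C_D at τ_opt = ln(k₂/k₁)/(k₂−k₁) gives C_{D,max}/C_{A0} = (k₁/k₂)^[k₂/(k₂−k₁)].
= (0.841/2.91)^(2.91/(2.91−0.841)) = (0.2890)^(1.406) = 0.1745.
C_{D,max} = 0.1745×2.95 = 0.515 mol·L⁻¹.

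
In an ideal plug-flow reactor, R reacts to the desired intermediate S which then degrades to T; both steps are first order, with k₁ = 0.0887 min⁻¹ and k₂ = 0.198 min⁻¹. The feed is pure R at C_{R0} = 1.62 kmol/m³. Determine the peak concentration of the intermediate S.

For a first-order series the maximum intermediate yield is C_{S,max}/C_{R0} = (k₁/k₂)^[k₂/(k₂−k₁)].
= (0.0887/0.198)^(0.198/(0.198−0.0887)) = (0.4480)^(1.812) = 0.2335.
C_{S,max} = 0.2335×1.62 = 0.378 kmol/m³.

0.378 kmol/m³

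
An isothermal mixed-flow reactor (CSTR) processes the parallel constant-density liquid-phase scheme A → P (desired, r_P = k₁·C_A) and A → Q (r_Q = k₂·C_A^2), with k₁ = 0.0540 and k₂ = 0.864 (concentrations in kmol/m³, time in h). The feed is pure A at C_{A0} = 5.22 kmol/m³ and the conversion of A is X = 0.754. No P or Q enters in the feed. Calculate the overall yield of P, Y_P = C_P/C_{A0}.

0.0350

Exit C_A = C_{A0}(1−X) = 5.22×0.246 = 1.284 kmol/m³.
A CSTR operates uniformly at the exit composition, giving r_P = 0.06934 and r_Q = 1.425 (each k·C_A^n at C_A = 1.284).
Fraction of consumed A going to P: r_P/(r_P+r_Q) = 0.04641.
C_P = 0.04641·C_{A0}·X = 0.04641×5.22×0.754 = 0.183 kmol/m³; Y_P = C_P/C_{A0} = 0.0350.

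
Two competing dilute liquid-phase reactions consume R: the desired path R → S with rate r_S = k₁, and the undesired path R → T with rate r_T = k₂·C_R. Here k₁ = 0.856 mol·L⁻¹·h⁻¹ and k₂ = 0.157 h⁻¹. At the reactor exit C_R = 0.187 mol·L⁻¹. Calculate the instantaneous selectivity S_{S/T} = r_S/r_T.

29.2

S_{S/T} = r_S/r_T = (k₁)/(k₂·C_R) = (k₁/k₂)·C_R⁻¹.
= (0.856) / (0.157×0.1870) = 0.8560/0.02936 = 29.2.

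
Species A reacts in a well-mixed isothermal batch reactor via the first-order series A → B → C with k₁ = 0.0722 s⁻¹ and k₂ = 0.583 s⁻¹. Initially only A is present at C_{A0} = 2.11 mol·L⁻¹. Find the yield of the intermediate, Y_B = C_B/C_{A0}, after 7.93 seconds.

The intermediate concentration in a first-order A→B→C sequence is C_B = k₁C_{A0}(e^(−k₁t) − e^(−k₂t))/(k₂−k₁).
e^(−k₁t) = e^(−0.0722×7.93) = e^(−0.5725) = 0.5641; e^(−k₂t) = e^(−4.623) = 0.009821.
C_B = 0.0722×2.11/(0.583−0.0722) × (0.5641−0.009821) = 0.2982×0.5543 = 0.1653 mol·L⁻¹.
Y_B = C_B/C_{A0} = 0.1653/2.11 = 0.0783.

0.0783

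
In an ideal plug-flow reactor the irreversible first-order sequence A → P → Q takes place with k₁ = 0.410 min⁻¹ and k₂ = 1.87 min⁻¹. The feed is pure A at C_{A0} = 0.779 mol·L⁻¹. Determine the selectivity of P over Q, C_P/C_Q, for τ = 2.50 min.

Solving the coupled first-order balances gives C_P(τ) = [k₁/(k₂−k₁)]·C_{A0}·(e^(−k₁τ) − e^(−k₂τ)).
e^(−k₁τ) = e^(−0.410×2.50) = e^(−1.025) = 0.3588; e^(−k₂τ) = e^(−4.675) = 0.009326.
C_P = 0.410×0.779/(1.87−0.410) × (0.3588−0.009326) = 0.2188×0.3495 = 0.07645 mol·L⁻¹.
C_A = C_{A0}e^(−k₁τ) = 0.2795 mol·L⁻¹, so C_Q = C_{A0}−C_A−C_P = 0.4230 mol·L⁻¹; C_P/C_Q = 0.181.

0.181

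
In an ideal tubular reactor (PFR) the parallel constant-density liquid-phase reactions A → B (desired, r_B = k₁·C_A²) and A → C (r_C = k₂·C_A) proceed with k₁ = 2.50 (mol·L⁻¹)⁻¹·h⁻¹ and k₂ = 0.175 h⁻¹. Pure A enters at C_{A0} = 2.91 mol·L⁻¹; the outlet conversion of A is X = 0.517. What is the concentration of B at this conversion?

C_A = C_{A0}(1−X) = 1.406 mol·L⁻¹.
Along a PFR/batch, dC_C/dC_A = −r_C/(r_B+r_C) = −k₂/(k₂+k₁·C_A).
Integrating from C_{A0} to C_A: C_C = (0.175/2.50)·ln[(0.175+2.50·2.91)/(0.175+2.50·1.41)] = 0.07000·ln(7.450/3.689) = 0.04920 mol·L⁻¹.
Then C_B = (C_{A0}−C_A) − C_C = 1.504 − 0.04920 = 1.455 mol·L⁻¹.

1.46 mol·L⁻¹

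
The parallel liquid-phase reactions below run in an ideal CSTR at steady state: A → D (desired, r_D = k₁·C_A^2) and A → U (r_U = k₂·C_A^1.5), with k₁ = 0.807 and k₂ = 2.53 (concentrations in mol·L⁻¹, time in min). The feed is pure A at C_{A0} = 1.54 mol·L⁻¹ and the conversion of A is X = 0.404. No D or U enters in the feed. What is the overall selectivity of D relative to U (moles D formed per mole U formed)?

0.306

Exit C_A = C_{A0}(1−X) = 1.54×0.596 = 0.9178 mol·L⁻¹.
A CSTR operates uniformly at the exit composition, giving r_D = 0.6798 and r_U = 2.225 (each k·C_A^n at C_A = 0.9178).
Overall selectivity = C_D/C_U = r_Dτ/(r_Uτ) = r_D/r_U = 0.306.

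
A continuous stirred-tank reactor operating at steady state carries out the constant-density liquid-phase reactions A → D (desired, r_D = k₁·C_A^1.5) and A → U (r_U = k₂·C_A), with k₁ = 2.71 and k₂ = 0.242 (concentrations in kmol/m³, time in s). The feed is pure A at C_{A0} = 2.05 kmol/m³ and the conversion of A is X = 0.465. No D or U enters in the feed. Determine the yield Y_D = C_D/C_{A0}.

Exit C_A = C_{A0}(1−X) = 2.05×0.535 = 1.097 kmol/m³.
In a CSTR the entire volume is at exit conditions, so r_D = 2.71×1.097^1.5 = 3.113 and r_U = 0.242×1.097 = 0.2654.
Fraction of consumed A going to D: r_D/(r_D+r_U) = 0.9214.
C_D = 0.9214·C_{A0}·X = 0.9214×2.05×0.465 = 0.878 kmol/m³; Y_D = C_D/C_{A0} = 0.428.

0.428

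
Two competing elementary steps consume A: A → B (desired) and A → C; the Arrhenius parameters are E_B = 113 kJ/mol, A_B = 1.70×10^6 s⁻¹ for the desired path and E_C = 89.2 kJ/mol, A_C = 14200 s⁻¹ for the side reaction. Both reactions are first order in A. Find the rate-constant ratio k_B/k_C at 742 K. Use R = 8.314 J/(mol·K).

With equal orders, S_{B/C} = k_B/k_C = (A_B/A_C)·exp[(E_C−E_B)/(RT)].
(E_C−E_B)/(RT) = (89.2−113)×10³/(8.314×742) = -23800/6169 = -3.858.
k_B/k_C = (1.70×10^6/14200)·exp(-3.858) = 119.7 × 0.02111 = 2.53.

2.53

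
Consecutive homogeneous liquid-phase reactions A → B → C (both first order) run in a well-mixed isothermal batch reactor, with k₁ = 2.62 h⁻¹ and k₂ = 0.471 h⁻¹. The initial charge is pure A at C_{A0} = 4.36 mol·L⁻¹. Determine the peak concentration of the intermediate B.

2.99 mol·L⁻¹

For a first-order series the maximum intermediate yield is C_{B,max}/C_{A0} = (k₁/k₂)^[k₂/(k₂−k₁)].
= (2.62/0.471)^(0.471/(0.471−2.62)) = (5.563)^(-0.2192) = 0.6865.
C_{B,max} = 0.6865×4.36 = 2.99 mol·L⁻¹.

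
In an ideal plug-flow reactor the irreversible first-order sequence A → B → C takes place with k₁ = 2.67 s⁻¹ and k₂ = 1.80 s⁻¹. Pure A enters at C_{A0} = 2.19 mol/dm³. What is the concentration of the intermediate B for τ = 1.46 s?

0.349 mol/dm³

The intermediate concentration in a first-order A→B→C sequence is C_B = k₁C_{A0}(e^(−k₁τ) − e^(−k₂τ))/(k₂−k₁).
e^(−k₁τ) = e^(−2.67×1.46) = e^(−3.898) = 0.02028; e^(−k₂τ) = e^(−2.628) = 0.07222.
C_B = 2.67×2.19/(1.80−2.67) × (0.02028−0.07222) = (-6.721)×(-0.05194) = 0.3491 mol/dm³.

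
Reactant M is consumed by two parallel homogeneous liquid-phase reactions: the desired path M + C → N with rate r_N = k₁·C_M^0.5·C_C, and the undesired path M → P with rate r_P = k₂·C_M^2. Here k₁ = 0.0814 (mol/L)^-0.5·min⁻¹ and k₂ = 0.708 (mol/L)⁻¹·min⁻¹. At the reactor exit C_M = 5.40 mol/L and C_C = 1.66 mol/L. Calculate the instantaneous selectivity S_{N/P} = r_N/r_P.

0.0152

S_{N/P} = r_N/r_P = (k₁·C_M^0.5·C_C)/(k₂·C_M^2) = (k₁/k₂)·C_M^-1.5·C_C.
= (0.0814×5.400^0.5×1.660) / (0.708×5.400^2) = 0.3140/20.65 = 0.0152.
The undesired path is higher order in M, so low C_M (CSTR or dilute feed) favours N.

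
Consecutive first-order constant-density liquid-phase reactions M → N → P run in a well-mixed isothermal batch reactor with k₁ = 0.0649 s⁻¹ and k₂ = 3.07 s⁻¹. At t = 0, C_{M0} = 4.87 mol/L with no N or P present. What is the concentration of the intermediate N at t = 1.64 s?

Solving the coupled first-order balances gives C_N(t) = [k₁/(k₂−k₁)]·C_{M0}·(e^(−k₁t) − e^(−k₂t)).
e^(−k₁t) = e^(−0.0649×1.64) = e^(−0.1064) = 0.8990; e^(−k₂t) = e^(−5.035) = 0.006507.
C_N = 0.0649×4.87/(3.07−0.0649) × (0.8990−0.006507) = 0.1052×0.8925 = 0.09387 mol/L.

0.0939 mol/L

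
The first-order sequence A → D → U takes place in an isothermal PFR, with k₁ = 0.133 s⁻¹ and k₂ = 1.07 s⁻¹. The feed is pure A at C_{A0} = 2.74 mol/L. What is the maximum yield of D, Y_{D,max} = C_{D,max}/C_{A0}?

For a first-order series the maximum intermediate yield is C_{D,max}/C_{A0} = (k₁/k₂)^[k₂/(k₂−k₁)].
= (0.133/1.07)^(1.07/(1.07−0.133)) = (0.1243)^(1.142) = 0.09246.

0.0925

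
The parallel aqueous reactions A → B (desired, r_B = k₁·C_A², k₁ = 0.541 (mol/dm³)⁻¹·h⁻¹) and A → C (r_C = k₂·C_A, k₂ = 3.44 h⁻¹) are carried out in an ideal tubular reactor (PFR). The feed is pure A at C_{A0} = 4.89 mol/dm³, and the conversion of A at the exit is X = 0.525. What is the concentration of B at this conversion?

C_A = C_{A0}(1−X) = 2.323 mol/dm³.
Along a PFR/batch, dC_C/dC_A = −r_C/(r_B+r_C) = −k₂/(k₂+k₁·C_A).
Integrating from C_{A0} to C_A: C_C = (3.44/0.541)·ln[(3.44+0.541·4.89)/(3.44+0.541·2.32)] = 6.359·ln(6.085/4.697) = 1.647 mol/dm³.
Then C_B = (C_{A0}−C_A) − C_C = 2.567 − 1.647 = 0.9199 mol/dm³.

0.920 mol/dm³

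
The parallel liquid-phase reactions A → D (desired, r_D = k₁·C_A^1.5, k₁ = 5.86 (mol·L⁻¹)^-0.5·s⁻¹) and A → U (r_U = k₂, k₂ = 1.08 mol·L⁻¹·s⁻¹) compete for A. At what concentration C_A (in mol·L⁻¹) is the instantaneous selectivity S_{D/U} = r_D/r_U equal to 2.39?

S_{D/U} = (k₁/k₂)·C_A^1.5 ⇒ C_A = (S·k₂/k₁)^(1/1.5).
= (2.39×1.08/5.86)^(0.6667) = (0.4405)^(0.6667) = 0.579 mol·L⁻¹.

0.579 mol·L⁻¹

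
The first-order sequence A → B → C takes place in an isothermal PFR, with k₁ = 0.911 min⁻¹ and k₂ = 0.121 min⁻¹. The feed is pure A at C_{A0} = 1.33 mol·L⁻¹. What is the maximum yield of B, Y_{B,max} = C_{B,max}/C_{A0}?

Evaluating C_B at τ_opt = ln(k₂/k₁)/(k₂−k₁) gives C_{B,max}/C_{A0} = (k₁/k₂)^[k₂/(k₂−k₁)].
= (0.911/0.121)^(0.121/(0.121−0.911)) = (7.529)^(-0.1532) = 0.7340.

0.734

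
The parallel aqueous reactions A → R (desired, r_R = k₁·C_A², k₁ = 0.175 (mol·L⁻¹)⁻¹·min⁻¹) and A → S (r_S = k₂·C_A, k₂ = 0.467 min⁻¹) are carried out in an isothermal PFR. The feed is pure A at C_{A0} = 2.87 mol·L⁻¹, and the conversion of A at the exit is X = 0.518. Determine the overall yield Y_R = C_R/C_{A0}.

C_A = C_{A0}(1−X) = 1.383 mol·L⁻¹.
Along a PFR/batch, dC_S/dC_A = −r_S/(r_R+r_S) = −k₂/(k₂+k₁·C_A).
Integrating from C_{A0} to C_A: C_S = (0.467/0.175)·ln[(0.467+0.175·2.87)/(0.467+0.175·1.38)] = 2.669·ln(0.9692/0.7091) = 0.8341 mol·L⁻¹.
Then C_R = (C_{A0}−C_A) − C_S = 1.487 − 0.8341 = 0.6526 mol·L⁻¹.
Y_R = C_R/C_{A0} = 0.6526/2.87 = 0.227.

0.227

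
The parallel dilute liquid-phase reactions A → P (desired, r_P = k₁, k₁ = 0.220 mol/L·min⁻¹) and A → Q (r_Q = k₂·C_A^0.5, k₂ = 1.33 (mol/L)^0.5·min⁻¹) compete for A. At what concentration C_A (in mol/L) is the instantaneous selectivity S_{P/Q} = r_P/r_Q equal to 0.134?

S_{P/Q} = (k₁/k₂)·C_A^-0.5 ⇒ C_A = (S·k₂/k₁)^(-2).
= (0.134×1.33/0.220)^(-2) = (0.8101)^(-2) = 1.52 mol/L.

1.52 mol/L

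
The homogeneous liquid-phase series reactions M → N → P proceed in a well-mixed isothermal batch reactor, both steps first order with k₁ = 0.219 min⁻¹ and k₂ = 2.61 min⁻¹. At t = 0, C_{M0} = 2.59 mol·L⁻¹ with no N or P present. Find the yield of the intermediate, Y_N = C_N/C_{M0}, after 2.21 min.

The intermediate concentration in a first-order A→B→C sequence is C_N = k₁C_{M0}(e^(−k₁t) − e^(−k₂t))/(k₂−k₁).
e^(−k₁t) = e^(−0.219×2.21) = e^(−0.4840) = 0.6163; e^(−k₂t) = e^(−5.768) = 0.003126.
C_N = 0.219×2.59/(2.61−0.219) × (0.6163−0.003126) = 0.2372×0.6132 = 0.1455 mol·L⁻¹.
Y_N = C_N/C_{M0} = 0.1455/2.59 = 0.0562.

0.0562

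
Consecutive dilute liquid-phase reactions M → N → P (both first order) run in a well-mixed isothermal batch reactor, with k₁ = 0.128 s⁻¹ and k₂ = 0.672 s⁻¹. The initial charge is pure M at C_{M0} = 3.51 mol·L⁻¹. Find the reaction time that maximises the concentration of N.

3.05 s

Setting dC_N/dt = 0 gives t_opt = ln(k₂/k₁)/(k₂−k₁).
= ln(0.672/0.128)/(0.672−0.128) = ln(5.250)/0.5440 = 1.658/0.5440 = 3.05 s.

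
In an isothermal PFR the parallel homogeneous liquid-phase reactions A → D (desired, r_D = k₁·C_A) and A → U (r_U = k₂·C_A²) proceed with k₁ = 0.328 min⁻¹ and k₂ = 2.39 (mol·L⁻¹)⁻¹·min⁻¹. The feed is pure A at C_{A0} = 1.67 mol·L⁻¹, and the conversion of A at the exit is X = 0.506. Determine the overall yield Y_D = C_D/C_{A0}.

0.0518

C_A = C_{A0}(1−X) = 0.8250 mol·L⁻¹.
Along a PFR/batch, dC_D/dC_A = −r_D/(r_D+r_U) = −k₁/(k₁+k₂·C_A).
Integrating from C_{A0} to C_A: C_D = (0.328/2.39)·ln[(0.328+2.39·1.67)/(0.328+2.39·0.825)] = 0.1372·ln(4.319/2.300) = 0.08650 mol·L⁻¹.
Y_D = C_D/C_{A0} = 0.08650/1.67 = 0.0518.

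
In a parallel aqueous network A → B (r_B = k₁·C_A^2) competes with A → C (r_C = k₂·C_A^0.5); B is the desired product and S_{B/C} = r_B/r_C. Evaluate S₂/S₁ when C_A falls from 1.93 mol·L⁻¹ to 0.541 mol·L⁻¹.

S_{B/C} = (k₁/k₂)·C_A^1.5, so S₂/S₁ = (C_{A,2}/C_{A,1})^1.5.
= (0.541/1.93)^1.5 = (0.2803)^1.5 = 0.148.

0.148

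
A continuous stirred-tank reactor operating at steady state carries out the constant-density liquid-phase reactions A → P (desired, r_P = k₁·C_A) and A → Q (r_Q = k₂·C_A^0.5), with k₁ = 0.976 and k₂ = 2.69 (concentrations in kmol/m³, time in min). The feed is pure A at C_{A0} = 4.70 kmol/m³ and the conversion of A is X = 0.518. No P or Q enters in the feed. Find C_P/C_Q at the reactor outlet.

Exit C_A = C_{A0}(1−X) = 4.70×0.482 = 2.265 kmol/m³.
A CSTR operates uniformly at the exit composition, giving r_P = 2.211 and r_Q = 4.049 (each k·C_A^n at C_A = 2.265).
Overall selectivity = C_P/C_Q = r_Pτ/(r_Qτ) = r_P/r_Q = 0.546.

0.546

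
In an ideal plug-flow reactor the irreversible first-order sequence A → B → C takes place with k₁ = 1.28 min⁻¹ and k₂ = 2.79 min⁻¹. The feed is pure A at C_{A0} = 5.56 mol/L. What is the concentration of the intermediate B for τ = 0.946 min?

1.07 mol/L

The intermediate concentration in a first-order A→B→C sequence is C_B = k₁C_{A0}(e^(−k₁τ) − e^(−k₂τ))/(k₂−k₁).
e^(−k₁τ) = e^(−1.28×0.946) = e^(−1.211) = 0.2979; e^(−k₂τ) = e^(−2.639) = 0.07141.
C_B = 1.28×5.56/(2.79−1.28) × (0.2979−0.07141) = 4.713×0.2265 = 1.068 mol/L.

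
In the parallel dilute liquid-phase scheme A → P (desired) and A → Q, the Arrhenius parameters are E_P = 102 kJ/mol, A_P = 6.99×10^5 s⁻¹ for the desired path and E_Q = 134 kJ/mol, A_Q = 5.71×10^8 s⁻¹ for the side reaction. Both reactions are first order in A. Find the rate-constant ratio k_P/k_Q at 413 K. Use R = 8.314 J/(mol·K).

13.7

Since both paths have the same order in A, the concentration cancels and S_{P/Q} = k_P/k_Q = (A_P/A_Q)·exp[(E_Q−E_P)/(RT)].
(E_Q−E_P)/(RT) = (134−102)×10³/(8.314×413) = 32000/3434 = 9.319.
k_P/k_Q = (6.99×10^5/5.71×10^8)·exp(9.319) = 0.001224 × 11153 = 13.7.
Since E_P < E_Q, lowering the temperature improves selectivity toward P.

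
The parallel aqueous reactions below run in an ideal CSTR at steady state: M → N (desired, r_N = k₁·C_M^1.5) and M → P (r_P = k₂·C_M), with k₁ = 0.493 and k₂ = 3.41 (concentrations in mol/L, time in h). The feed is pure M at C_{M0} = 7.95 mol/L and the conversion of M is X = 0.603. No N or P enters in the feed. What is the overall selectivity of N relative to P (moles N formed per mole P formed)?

0.257

Exit C_M = C_{M0}(1−X) = 7.95×0.397 = 3.156 mol/L.
A CSTR operates uniformly at the exit composition, giving r_N = 2.764 and r_P = 10.76 (each k·C_M^n at C_M = 3.156).
Overall selectivity = C_N/C_P = r_Nτ/(r_Pτ) = r_N/r_P = 0.257.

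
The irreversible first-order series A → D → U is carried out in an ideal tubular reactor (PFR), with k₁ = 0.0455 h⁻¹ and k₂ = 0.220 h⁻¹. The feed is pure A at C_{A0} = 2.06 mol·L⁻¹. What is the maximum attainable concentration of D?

Evaluating C_D at τ_opt = ln(k₂/k₁)/(k₂−k₁) gives C_{D,max}/C_{A0} = (k₁/k₂)^[k₂/(k₂−k₁)].
= (0.0455/0.220)^(0.220/(0.220−0.0455)) = (0.2068)^(1.261) = 0.1371.
C_{D,max} = 0.1371×2.06 = 0.282 mol·L⁻¹.

0.282 mol·L⁻¹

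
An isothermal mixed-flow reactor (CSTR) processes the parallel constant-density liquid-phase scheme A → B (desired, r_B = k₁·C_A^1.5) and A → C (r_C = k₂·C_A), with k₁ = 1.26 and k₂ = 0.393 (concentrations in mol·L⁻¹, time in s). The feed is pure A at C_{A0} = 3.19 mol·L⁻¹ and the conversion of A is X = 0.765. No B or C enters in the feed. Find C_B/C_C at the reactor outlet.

Exit C_A = C_{A0}(1−X) = 3.19×0.235 = 0.7496 mol·L⁻¹.
In a CSTR the entire volume is at exit conditions, so r_B = 1.26×0.7496^1.5 = 0.8178 and r_C = 0.393×0.7496 = 0.2946.
Overall selectivity = C_B/C_C = r_Bτ/(r_Cτ) = r_B/r_C = 2.78.

2.78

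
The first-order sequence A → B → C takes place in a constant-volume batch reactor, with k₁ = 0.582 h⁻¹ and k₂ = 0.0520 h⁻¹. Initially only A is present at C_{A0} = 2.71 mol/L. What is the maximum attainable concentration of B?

At the optimum, C_{B,max}/C_{A0} = (k₁/k₂)^[k₂/(k₂−k₁)].
= (0.582/0.0520)^(0.0520/(0.0520−0.582)) = (11.19)^(-0.09811) = 0.7890.
C_{B,max} = 0.7890×2.71 = 2.14 mol/L.

2.14 mol/L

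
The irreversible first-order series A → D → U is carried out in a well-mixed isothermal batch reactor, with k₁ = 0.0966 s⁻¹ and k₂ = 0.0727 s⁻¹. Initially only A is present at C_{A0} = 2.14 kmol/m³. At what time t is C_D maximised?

11.9 s

For first-order series the maximum of C_D occurs at t_opt = ln(k₂/k₁)/(k₂−k₁).
= ln(0.0727/0.0966)/(0.0727−0.0966) = ln(0.7526)/-0.02390 = -0.2842/-0.02390 = 11.9 s.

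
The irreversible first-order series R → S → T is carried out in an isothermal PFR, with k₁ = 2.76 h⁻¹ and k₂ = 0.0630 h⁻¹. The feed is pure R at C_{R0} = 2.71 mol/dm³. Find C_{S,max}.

2.48 mol/dm³

Evaluating C_S at τ_opt = ln(k₂/k₁)/(k₂−k₁) gives C_{S,max}/C_{R0} = (k₁/k₂)^[k₂/(k₂−k₁)].
= (2.76/0.0630)^(0.0630/(0.0630−2.76)) = (43.81)^(-0.02336) = 0.9155.
C_{S,max} = 0.9155×2.71 = 2.48 mol/dm³.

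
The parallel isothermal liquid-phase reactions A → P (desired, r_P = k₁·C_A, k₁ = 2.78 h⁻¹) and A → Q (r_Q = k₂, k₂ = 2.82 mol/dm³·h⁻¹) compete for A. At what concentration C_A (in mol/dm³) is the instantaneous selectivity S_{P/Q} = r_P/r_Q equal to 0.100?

S_{P/Q} = (k₁/k₂)·C_A ⇒ C_A = S·k₂/k₁.
= 0.100×2.82/2.78 = 0.101 mol/dm³.

0.101 mol/dm³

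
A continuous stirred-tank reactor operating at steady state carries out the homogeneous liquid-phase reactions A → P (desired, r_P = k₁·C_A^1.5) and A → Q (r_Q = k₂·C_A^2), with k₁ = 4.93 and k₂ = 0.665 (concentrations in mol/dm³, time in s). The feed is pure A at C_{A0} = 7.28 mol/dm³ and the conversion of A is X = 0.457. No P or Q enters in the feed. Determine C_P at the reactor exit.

Exit C_A = C_{A0}(1−X) = 7.28×0.543 = 3.953 mol/dm³.
A CSTR operates uniformly at the exit composition, giving r_P = 38.75 and r_Q = 10.39 (each k·C_A^n at C_A = 3.953).
Fraction of consumed A going to P: r_P/(r_P+r_Q) = 0.7885.
C_P = 0.7885·C_{A0}·X = 0.7885×7.28×0.457 = 2.62 mol/dm³.

2.62 mol/dm³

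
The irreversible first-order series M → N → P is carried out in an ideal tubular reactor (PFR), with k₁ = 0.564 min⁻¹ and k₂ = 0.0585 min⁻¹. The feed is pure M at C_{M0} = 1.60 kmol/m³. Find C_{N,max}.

1.23 kmol/m³

At the optimum, C_{N,max}/C_{M0} = (k₁/k₂)^[k₂/(k₂−k₁)].
= (0.564/0.0585)^(0.0585/(0.0585−0.564)) = (9.641)^(-0.1157) = 0.7693.
C_{N,max} = 0.7693×1.60 = 1.23 kmol/m³.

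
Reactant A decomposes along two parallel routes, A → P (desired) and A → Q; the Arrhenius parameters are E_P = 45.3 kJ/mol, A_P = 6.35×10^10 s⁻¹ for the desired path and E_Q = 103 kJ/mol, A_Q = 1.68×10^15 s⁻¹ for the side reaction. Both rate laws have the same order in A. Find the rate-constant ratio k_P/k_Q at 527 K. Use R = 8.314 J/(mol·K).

19.8

Since both paths have the same order in A, the concentration cancels and S_{P/Q} = k_P/k_Q = (A_P/A_Q)·exp[(E_Q−E_P)/(RT)].
(E_Q−E_P)/(RT) = (103−45.3)×10³/(8.314×527) = 57700/4381 = 13.17.
k_P/k_Q = (6.35×10^10/1.68×10^15)·exp(13.17) = 3.780×10^-5 × 5.239×10^5 = 19.8.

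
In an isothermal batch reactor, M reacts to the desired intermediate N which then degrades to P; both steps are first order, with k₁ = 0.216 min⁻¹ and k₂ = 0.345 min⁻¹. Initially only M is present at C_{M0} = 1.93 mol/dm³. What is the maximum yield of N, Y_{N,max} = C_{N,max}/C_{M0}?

Evaluating C_N at t_opt = ln(k₂/k₁)/(k₂−k₁) gives C_{N,max}/C_{M0} = (k₁/k₂)^[k₂/(k₂−k₁)].
= (0.216/0.345)^(0.345/(0.345−0.216)) = (0.6261)^(2.674) = 0.2858.

0.286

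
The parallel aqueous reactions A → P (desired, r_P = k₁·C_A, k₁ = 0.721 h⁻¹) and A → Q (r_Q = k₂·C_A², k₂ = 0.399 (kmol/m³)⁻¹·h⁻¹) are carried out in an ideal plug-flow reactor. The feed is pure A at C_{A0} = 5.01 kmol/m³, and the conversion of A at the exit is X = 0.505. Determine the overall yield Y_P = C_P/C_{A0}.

0.167

C_A = C_{A0}(1−X) = 2.480 kmol/m³.
Along a PFR/batch, dC_P/dC_A = −r_P/(r_P+r_Q) = −k₁/(k₁+k₂·C_A).
Integrating from C_{A0} to C_A: C_P = (0.721/0.399)·ln[(0.721+0.399·5.01)/(0.721+0.399·2.48)] = 1.807·ln(2.720/1.711) = 0.8382 kmol/m³.
Y_P = C_P/C_{A0} = 0.8382/5.01 = 0.167.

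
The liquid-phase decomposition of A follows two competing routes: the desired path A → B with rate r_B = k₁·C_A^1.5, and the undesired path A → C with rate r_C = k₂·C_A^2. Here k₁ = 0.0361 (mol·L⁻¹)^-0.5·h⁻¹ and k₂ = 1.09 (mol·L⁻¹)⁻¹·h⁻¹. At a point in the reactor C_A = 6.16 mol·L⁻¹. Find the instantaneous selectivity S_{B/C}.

0.0133

S_{B/C} = r_B/r_C = (k₁·C_A^1.5)/(k₂·C_A^2) = (k₁/k₂)·C_A^-0.5.
= (0.0361×6.160^1.5) / (1.09×6.160^2) = 0.5519/41.36 = 0.0133.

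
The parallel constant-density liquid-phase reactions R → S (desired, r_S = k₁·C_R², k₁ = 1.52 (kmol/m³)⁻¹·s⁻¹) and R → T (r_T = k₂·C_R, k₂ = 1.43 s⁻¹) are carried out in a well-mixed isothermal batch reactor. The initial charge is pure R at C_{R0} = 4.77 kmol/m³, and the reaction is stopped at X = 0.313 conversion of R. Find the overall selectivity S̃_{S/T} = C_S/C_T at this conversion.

C_R = C_{R0}(1−X) = 3.277 kmol/m³.
Along a PFR/batch, dC_T/dC_R = −r_T/(r_S+r_T) = −k₂/(k₂+k₁·C_R).
Integrating from C_{R0} to C_R: C_T = (1.43/1.52)·ln[(1.43+1.52·4.77)/(1.43+1.52·3.28)] = 0.9408·ln(8.680/6.411) = 0.2851 kmol/m³.
Then C_S = (C_{R0}−C_R) − C_T = 1.493 − 0.2851 = 1.208 kmol/m³.
S̃_{S/T} = C_S/C_T = 1.208/0.2851 = 4.24.

4.24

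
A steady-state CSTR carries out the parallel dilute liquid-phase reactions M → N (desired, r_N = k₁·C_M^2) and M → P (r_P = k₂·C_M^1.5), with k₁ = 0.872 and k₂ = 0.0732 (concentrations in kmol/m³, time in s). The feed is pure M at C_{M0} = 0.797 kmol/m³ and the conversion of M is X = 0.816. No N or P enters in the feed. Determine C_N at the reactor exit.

Exit C_M = C_{M0}(1−X) = 0.797×0.184 = 0.1466 kmol/m³.
A CSTR operates uniformly at the exit composition, giving r_N = 0.01875 and r_P = 0.004111 (each k·C_M^n at C_M = 0.1466).
Fraction of consumed M going to N: r_N/(r_N+r_P) = 0.8202.
C_N = 0.8202·C_{M0}·X = 0.8202×0.797×0.816 = 0.533 kmol/m³.

0.533 kmol/m³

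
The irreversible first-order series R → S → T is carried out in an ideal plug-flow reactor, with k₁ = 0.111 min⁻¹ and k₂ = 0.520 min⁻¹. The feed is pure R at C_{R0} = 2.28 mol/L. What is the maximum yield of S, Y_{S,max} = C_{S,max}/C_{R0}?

0.140

At the optimum, C_{S,max}/C_{R0} = (k₁/k₂)^[k₂/(k₂−k₁)].
= (0.111/0.520)^(0.520/(0.520−0.111)) = (0.2135)^(1.271) = 0.1404.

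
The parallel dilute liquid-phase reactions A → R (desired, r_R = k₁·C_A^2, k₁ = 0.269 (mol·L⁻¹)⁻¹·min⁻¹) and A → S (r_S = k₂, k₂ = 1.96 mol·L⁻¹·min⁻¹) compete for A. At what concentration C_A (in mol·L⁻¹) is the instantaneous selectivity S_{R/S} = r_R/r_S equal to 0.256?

1.37 mol·L⁻¹

S_{R/S} = (k₁/k₂)·C_A^2 ⇒ C_A = (S·k₂/k₁)^(0.5).
= (0.256×1.96/0.269)^(0.5) = (1.865)^(0.5) = 1.37 mol·L⁻¹.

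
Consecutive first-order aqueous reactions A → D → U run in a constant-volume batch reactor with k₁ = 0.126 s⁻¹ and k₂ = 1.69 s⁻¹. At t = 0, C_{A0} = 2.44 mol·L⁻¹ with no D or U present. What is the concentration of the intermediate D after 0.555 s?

0.106 mol·L⁻¹

For first-order series with pure A initially, C_D(t) = k₁C_{A0}/(k₂−k₁)·(e^(−k₁t) − e^(−k₂t)).
e^(−k₁t) = e^(−0.126×0.555) = e^(−0.06993) = 0.9325; e^(−k₂t) = e^(−0.9380) = 0.3914.
C_D = 0.126×2.44/(1.69−0.126) × (0.9325−0.3914) = 0.1966×0.5410 = 0.1064 mol·L⁻¹.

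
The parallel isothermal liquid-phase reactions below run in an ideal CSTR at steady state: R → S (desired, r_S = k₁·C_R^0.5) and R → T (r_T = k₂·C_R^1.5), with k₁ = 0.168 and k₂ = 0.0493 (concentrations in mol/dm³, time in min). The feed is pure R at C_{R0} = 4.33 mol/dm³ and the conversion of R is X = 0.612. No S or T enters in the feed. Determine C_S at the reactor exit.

Exit C_R = C_{R0}(1−X) = 4.33×0.388 = 1.680 mol/dm³.
A CSTR operates uniformly at the exit composition, giving r_S = 0.2178 and r_T = 0.1074 (each k·C_R^n at C_R = 1.680).
Fraction of consumed R going to S: r_S/(r_S+r_T) = 0.6698.
C_S = 0.6698·C_{R0}·X = 0.6698×4.33×0.612 = 1.77 mol/dm³.

1.77 mol/dm³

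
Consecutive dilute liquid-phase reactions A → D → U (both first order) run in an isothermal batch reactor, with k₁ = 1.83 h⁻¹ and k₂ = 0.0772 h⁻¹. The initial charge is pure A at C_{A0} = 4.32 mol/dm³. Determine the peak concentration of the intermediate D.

Evaluating C_D at t_opt = ln(k₂/k₁)/(k₂−k₁) gives C_{D,max}/C_{A0} = (k₁/k₂)^[k₂/(k₂−k₁)].
= (1.83/0.0772)^(0.0772/(0.0772−1.83)) = (23.70)^(-0.04404) = 0.8699.
C_{D,max} = 0.8699×4.32 = 3.76 mol/dm³.

3.76 mol/dm³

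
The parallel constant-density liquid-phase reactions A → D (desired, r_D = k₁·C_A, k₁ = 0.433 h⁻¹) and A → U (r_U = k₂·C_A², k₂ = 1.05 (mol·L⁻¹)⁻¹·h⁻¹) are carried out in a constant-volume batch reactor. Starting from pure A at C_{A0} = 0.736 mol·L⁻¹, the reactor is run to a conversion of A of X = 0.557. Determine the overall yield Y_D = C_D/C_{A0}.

C_A = C_{A0}(1−X) = 0.3260 mol·L⁻¹.
Along a PFR/batch, dC_D/dC_A = −r_D/(r_D+r_U) = −k₁/(k₁+k₂·C_A).
Integrating from C_{A0} to C_A: C_D = (0.433/1.05)·ln[(0.433+1.05·0.736)/(0.433+1.05·0.326)] = 0.4124·ln(1.206/0.7754) = 0.1821 mol·L⁻¹.
Y_D = C_D/C_{A0} = 0.1821/0.736 = 0.247.

0.247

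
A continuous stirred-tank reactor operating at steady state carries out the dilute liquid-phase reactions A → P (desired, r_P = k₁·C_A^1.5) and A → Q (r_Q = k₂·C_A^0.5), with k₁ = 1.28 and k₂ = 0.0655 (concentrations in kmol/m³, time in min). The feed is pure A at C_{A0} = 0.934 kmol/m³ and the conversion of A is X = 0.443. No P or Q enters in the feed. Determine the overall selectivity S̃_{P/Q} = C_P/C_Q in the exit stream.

Exit C_A = C_{A0}(1−X) = 0.934×0.557 = 0.5202 kmol/m³.
Rates in a CSTR are evaluated at the outlet concentration: r_P = 1.28×0.5202^1.5 = 0.4803, r_Q = 0.0655×0.5202^0.5 = 0.04724.
Overall selectivity = C_P/C_Q = r_Pτ/(r_Qτ) = r_P/r_Q = 10.2.

10.2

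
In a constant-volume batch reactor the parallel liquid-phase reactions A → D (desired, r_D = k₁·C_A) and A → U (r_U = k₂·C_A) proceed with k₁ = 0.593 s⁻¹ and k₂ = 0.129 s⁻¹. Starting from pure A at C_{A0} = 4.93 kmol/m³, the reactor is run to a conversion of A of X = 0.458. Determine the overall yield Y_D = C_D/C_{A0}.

C_A = C_{A0}(1−X) = 2.672 kmol/m³.
Both paths are first order in A, so the instantaneous fraction to D is constant: dC_D/d(−C_A) = k₁/(k₁+k₂) = 0.8213.
C_D = 0.8213·(C_{A0}−C_A) = 0.8213×2.258 = 1.85 kmol/m³.
Y_D = C_D/C_{A0} = 1.855/4.93 = 0.376.

0.376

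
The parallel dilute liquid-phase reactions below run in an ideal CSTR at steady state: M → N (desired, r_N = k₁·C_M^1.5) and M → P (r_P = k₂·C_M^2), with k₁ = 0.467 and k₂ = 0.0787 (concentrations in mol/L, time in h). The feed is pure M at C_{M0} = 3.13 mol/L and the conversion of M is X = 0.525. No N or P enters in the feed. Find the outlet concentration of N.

1.36 mol/L

Exit C_M = C_{M0}(1−X) = 3.13×0.475 = 1.487 mol/L.
In a CSTR the entire volume is at exit conditions, so r_N = 0.467×1.487^1.5 = 0.8466 and r_P = 0.0787×1.487^2 = 0.1740.
Fraction of consumed M going to N: r_N/(r_N+r_P) = 0.8295.
C_N = 0.8295·C_{M0}·X = 0.8295×3.13×0.525 = 1.36 mol/L.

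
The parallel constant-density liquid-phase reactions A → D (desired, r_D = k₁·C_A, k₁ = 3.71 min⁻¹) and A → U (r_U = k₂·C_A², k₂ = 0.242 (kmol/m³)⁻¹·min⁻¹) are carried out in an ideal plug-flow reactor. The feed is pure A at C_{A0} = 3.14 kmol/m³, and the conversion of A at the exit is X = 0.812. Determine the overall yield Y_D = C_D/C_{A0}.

C_A = C_{A0}(1−X) = 0.5903 kmol/m³.
Along a PFR/batch, dC_D/dC_A = −r_D/(r_D+r_U) = −k₁/(k₁+k₂·C_A).
Integrating from C_{A0} to C_A: C_D = (3.71/0.242)·ln[(3.71+0.242·3.14)/(3.71+0.242·0.590)] = 15.33·ln(4.470/3.853) = 2.277 kmol/m³.
Y_D = C_D/C_{A0} = 2.277/3.14 = 0.725.

0.725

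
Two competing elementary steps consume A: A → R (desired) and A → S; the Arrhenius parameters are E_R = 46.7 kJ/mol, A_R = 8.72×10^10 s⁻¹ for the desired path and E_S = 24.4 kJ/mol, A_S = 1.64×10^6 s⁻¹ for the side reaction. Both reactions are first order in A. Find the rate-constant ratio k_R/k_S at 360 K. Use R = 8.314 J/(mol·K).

30.9

Since both paths have the same order in A, the concentration cancels and S_{R/S} = k_R/k_S = (A_R/A_S)·exp[(E_S−E_R)/(RT)].
(E_S−E_R)/(RT) = (24.4−46.7)×10³/(8.314×360) = -22300/2993 = -7.451.
k_R/k_S = (8.72×10^10/1.64×10^6)·exp(-7.451) = 53171 × 5.811×10^-4 = 30.9.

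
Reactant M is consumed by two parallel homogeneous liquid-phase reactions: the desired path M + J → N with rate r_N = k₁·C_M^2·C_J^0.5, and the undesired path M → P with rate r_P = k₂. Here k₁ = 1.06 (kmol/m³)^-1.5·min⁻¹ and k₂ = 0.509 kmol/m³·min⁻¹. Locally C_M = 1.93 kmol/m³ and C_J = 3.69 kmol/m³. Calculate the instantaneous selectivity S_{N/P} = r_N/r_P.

S_{N/P} = r_N/r_P = (k₁·C_M^2·C_J^0.5)/(k₂) = (k₁/k₂)·C_M^2·C_J^0.5.
= (1.06×1.930^2×3.690^0.5) / (0.509) = 7.585/0.5090 = 14.9.
Since the desired path is higher order in M, keeping C_M high (PFR or concentrated feed) favours N.

14.9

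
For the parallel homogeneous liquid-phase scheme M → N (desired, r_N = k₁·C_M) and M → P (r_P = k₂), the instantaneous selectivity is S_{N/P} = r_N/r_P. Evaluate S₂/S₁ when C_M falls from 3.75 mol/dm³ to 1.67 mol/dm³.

S_{N/P} = (k₁/k₂)·C_M, so S₂/S₁ = (C_{M,2}/C_{M,1}).
= 1.67/3.75 = 0.445.

0.445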